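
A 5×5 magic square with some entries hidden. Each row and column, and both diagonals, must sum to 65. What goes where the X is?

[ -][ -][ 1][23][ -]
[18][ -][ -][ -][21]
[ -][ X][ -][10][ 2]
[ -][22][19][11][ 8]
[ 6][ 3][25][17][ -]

16

Row 4 needs 65; the known cells sum to 60, so (4,1) = 5.
Row 5 needs 65; the known cells sum to 51, so (5,5) = 14.
The remaining cell in column 4 is (2,4) = 65 − 61 = 4.
Column 5 must total 65; the given cells sum to 45, so (1,5) = 20.
From anti-diagonal, 65 − (20 + 4 + 22 + 6) gives (3,3) = 13.
Column 3 must total 65; the given cells sum to 58, so (2,3) = 7.
The remaining cell in row 2 is (2,2) = 65 − 50 = 15.
Main diagonal needs 65; the known cells sum to 53, so (1,1) = 12.
From row 1, 65 − (12 + 1 + 23 + 20) gives (1,2) = 9.
Using column 1: 12 + 18 + 5 + 6 + ? → (3,1) = 65 − 41 = 24.
Column 2 must total 65; the given cells sum to 49, so (3,2) = 16.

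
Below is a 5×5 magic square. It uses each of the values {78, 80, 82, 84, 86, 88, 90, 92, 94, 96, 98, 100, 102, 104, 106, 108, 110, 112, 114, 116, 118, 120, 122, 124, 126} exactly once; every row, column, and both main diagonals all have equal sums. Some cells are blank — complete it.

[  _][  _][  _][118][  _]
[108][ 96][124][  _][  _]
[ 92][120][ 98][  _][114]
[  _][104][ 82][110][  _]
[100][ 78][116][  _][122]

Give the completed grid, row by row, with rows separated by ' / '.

84 112 90 118 106 / 108 96 124 102 80 / 92 120 98 86 114 / 126 104 82 110 88 / 100 78 116 94 122

The 25 entries sum to 2550, so each line sums to 2550/5 = 510.
Row 3 must total 510; the given cells sum to 424, so (3,4) = 86.
Row 5 must total 510; the given cells sum to 416, so (5,4) = 94.
Using column 2: 96 + 120 + 104 + 78 + ? → (1,2) = 510 − 398 = 112.
Column 3: 124 + 98 + 82 + 116 + ? = 510, so (1,3) = 90.
Column 4 must total 510; the given cells sum to 408, so (2,4) = 102.
From main diagonal, 510 − (96 + 98 + 110 + 122) gives (1,1) = 84.
From anti-diagonal, 510 − (102 + 98 + 104 + 100) gives (1,5) = 106.
From row 2, 510 − (108 + 96 + 124 + 102) gives (2,5) = 80.
Column 1: 84 + 108 + 92 + 100 + ? = 510, so (4,1) = 126.
The remaining cell in column 5 is (4,5) = 510 − 422 = 88.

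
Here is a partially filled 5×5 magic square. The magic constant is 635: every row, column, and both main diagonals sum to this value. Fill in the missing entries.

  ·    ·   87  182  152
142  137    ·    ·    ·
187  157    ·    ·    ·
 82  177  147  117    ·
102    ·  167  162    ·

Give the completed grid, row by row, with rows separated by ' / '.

From row 4, 635 − (82 + 177 + 147 + 117) gives (4,5) = 112.
The remaining cell in column 1 is (1,1) = 635 − 513 = 122.
Using row 1: 122 + 87 + 182 + 152 + ? → (1,2) = 635 − 543 = 92.
From column 2, 635 − (92 + 137 + 157 + 177) gives (5,2) = 72.
The remaining cell in row 5 is (5,5) = 635 − 503 = 132.
Main diagonal must total 635; the given cells sum to 508, so (3,3) = 127.
Anti-diagonal needs 635; the known cells sum to 558, so (2,4) = 77.
From column 3, 635 − (87 + 127 + 147 + 167) gives (2,3) = 107.
Column 4 must total 635; the given cells sum to 538, so (3,4) = 97.
The remaining cell in row 2 is (2,5) = 635 − 463 = 172.
Using row 3: 187 + 157 + 127 + 97 + ? → (3,5) = 635 − 568 = 67.

122 92 87 182 152 / 142 137 107 77 172 / 187 157 127 97 67 / 82 177 147 117 112 / 102 72 167 162 132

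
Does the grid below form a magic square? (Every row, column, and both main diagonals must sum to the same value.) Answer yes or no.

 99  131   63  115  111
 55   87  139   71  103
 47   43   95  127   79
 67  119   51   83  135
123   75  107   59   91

Row 1: 99 + 131 + 63 + 115 + 111 = 519.
Row 2: 55 + 87 + 139 + 71 + 103 = 455.
Row 3: 47 + 43 + 95 + 127 + 79 = 391.
Row 4: 67 + 119 + 51 + 83 + 135 = 455.
Row 5: 123 + 75 + 107 + 59 + 91 = 455.
Column 1: 99 + 55 + 47 + 67 + 123 = 391.
Column 2: 131 + 87 + 43 + 119 + 75 = 455.
Column 3: 63 + 139 + 95 + 51 + 107 = 455.
Column 4: 115 + 71 + 127 + 83 + 59 = 455.
Column 5: 111 + 103 + 79 + 135 + 91 = 519.
Main diagonal: 99 + 87 + 95 + 83 + 91 = 455.
Anti-diagonal: 111 + 71 + 95 + 119 + 123 = 519.

No — row 1 sums to 519 but main diagonal sums to 455.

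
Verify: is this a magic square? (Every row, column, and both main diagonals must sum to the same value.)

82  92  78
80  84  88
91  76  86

No — anti-diagonal sums to 253 but row 1 sums to 252.

Row 1: 82 + 92 + 78 = 252.
Row 2: 80 + 84 + 88 = 252.
Row 3: 91 + 76 + 86 = 253.
Column 1: 82 + 80 + 91 = 253.
Column 2: 92 + 84 + 76 = 252.
Column 3: 78 + 88 + 86 = 252.
Main diagonal: 82 + 84 + 86 = 252.
Anti-diagonal: 78 + 84 + 91 = 253.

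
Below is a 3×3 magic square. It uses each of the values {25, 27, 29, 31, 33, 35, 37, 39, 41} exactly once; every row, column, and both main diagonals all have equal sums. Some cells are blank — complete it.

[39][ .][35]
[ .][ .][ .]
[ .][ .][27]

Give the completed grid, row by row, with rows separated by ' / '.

The 9 entries sum to 297, so each line sums to 297/3 = 99.
Row 1 needs 99; the known cells sum to 74, so (1,2) = 25.
Column 3 must total 99; the given cells sum to 62, so (2,3) = 37.
Using main diagonal: 39 + 27 + ? → (2,2) = 99 − 66 = 33.
Using anti-diagonal: 35 + 33 + ? → (3,1) = 99 − 68 = 31.
Row 2 must total 99; the given cells sum to 70, so (2,1) = 29.
Row 3 must total 99; the given cells sum to 58, so (3,2) = 41.

39 25 35 / 29 33 37 / 31 41 27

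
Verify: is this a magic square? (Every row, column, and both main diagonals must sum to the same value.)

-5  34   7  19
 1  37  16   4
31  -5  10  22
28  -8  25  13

Row 1: -5 + 34 + 7 + 19 = 55.
Row 2: 1 + 37 + 16 + 4 = 58.
Row 3: 31 + (-5) + 10 + 22 = 58.
Row 4: 28 + (-8) + 25 + 13 = 58.
Column 1: -5 + 1 + 31 + 28 = 55.
Column 2: 34 + 37 + (-5) + (-8) = 58.
Column 3: 7 + 16 + 10 + 25 = 58.
Column 4: 19 + 4 + 22 + 13 = 58.
Main diagonal: -5 + 37 + 10 + 13 = 55.
Anti-diagonal: 19 + 16 + (-5) + 28 = 58.

No — anti-diagonal sums to 58 but column 1 sums to 55.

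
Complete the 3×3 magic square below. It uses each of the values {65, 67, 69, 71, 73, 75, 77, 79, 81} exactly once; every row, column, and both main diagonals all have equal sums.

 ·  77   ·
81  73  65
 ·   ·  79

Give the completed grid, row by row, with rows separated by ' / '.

67 77 75 / 81 73 65 / 71 69 79

The 9 entries sum to 657, so each line sums to 657/3 = 219.
Column 2 needs 219; the known cells sum to 150, so (3,2) = 69.
Column 3 must total 219; the given cells sum to 144, so (1,3) = 75.
Main diagonal needs 219; the known cells sum to 152, so (1,1) = 67.
From anti-diagonal, 219 − (75 + 73) gives (3,1) = 71.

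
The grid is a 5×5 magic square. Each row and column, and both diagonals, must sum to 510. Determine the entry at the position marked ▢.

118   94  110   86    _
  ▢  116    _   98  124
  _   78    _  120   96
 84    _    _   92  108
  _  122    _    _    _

90

Row 1: 118 + 94 + 110 + 86 + ? = 510, so (1,5) = 102.
From column 2, 510 − (94 + 116 + 78 + 122) gives (4,2) = 100.
Column 4 must total 510; the given cells sum to 396, so (5,4) = 114.
Column 5 needs 510; the known cells sum to 430, so (5,5) = 80.
Main diagonal must total 510; the given cells sum to 406, so (3,3) = 104.
The remaining cell in anti-diagonal is (5,1) = 510 − 404 = 106.
From row 3, 510 − (78 + 104 + 120 + 96) gives (3,1) = 112.
The remaining cell in row 4 is (4,3) = 510 − 384 = 126.
From row 5, 510 − (106 + 122 + 114 + 80) gives (5,3) = 88.
From column 1, 510 − (118 + 112 + 84 + 106) gives (2,1) = 90.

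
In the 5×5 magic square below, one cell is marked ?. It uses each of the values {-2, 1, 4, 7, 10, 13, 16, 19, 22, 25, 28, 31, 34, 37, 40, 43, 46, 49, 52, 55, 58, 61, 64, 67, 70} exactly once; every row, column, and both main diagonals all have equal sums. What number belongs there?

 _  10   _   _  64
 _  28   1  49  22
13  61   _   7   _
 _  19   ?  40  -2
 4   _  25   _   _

The 25 entries sum to 850, so each line sums to 850/5 = 170.
Using row 2: 28 + 1 + 49 + 22 + ? → (2,1) = 170 − 100 = 70.
From column 2, 170 − (10 + 28 + 61 + 19) gives (5,2) = 52.
Anti-diagonal needs 170; the known cells sum to 136, so (3,3) = 34.
Row 3: 13 + 61 + 34 + 7 + ? = 170, so (3,5) = 55.
From column 5, 170 − (64 + 22 + 55 + (-2)) gives (5,5) = 31.
Main diagonal must total 170; the given cells sum to 133, so (1,1) = 37.
Using row 5: 4 + 52 + 25 + 31 + ? → (5,4) = 170 − 112 = 58.
Column 1: 37 + 70 + 13 + 4 + ? = 170, so (4,1) = 46.
Using column 4: 49 + 7 + 40 + 58 + ? → (1,4) = 170 − 154 = 16.
Using row 1: 37 + 10 + 16 + 64 + ? → (1,3) = 170 − 127 = 43.
Row 4: 46 + 19 + 40 + (-2) + ? = 170, so (4,3) = 67.

67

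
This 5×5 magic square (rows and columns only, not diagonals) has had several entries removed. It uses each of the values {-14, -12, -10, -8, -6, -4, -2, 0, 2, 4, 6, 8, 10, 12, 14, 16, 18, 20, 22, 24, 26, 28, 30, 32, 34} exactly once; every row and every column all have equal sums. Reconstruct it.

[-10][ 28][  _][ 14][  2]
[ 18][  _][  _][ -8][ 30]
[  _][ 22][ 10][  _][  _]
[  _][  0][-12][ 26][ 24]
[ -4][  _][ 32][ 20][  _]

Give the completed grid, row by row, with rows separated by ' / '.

The 25 entries sum to 250, so each line sums to 250/5 = 50.
From row 1, 50 − (-10 + 28 + 14 + 2) gives (1,3) = 16.
Row 4 needs 50; the known cells sum to 38, so (4,1) = 12.
Column 1: -10 + 18 + 12 + (-4) + ? = 50, so (3,1) = 34.
Using column 3: 16 + 10 + (-12) + 32 + ? → (2,3) = 50 − 46 = 4.
Column 4 must total 50; the given cells sum to 52, so (3,4) = -2.
The remaining cell in row 2 is (2,2) = 50 − 44 = 6.
Row 3: 34 + 22 + 10 + (-2) + ? = 50, so (3,5) = -14.
Column 2 needs 50; the known cells sum to 56, so (5,2) = -6.
Column 5 must total 50; the given cells sum to 42, so (5,5) = 8.

-10 28 16 14 2 / 18 6 4 -8 30 / 34 22 10 -2 -14 / 12 0 -12 26 24 / -4 -6 32 20 8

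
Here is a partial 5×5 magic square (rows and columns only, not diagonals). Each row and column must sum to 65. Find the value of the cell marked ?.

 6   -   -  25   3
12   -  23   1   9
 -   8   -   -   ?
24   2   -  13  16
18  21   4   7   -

Row 2 needs 65; the known cells sum to 45, so (2,2) = 20.
The remaining cell in row 4 is (4,3) = 65 − 55 = 10.
From row 5, 65 − (18 + 21 + 4 + 7) gives (5,5) = 15.
Column 1 must total 65; the given cells sum to 60, so (3,1) = 5.
Column 2 must total 65; the given cells sum to 51, so (1,2) = 14.
Column 4 needs 65; the known cells sum to 46, so (3,4) = 19.
Column 5: 3 + 9 + 16 + 15 + ? = 65, so (3,5) = 22.

22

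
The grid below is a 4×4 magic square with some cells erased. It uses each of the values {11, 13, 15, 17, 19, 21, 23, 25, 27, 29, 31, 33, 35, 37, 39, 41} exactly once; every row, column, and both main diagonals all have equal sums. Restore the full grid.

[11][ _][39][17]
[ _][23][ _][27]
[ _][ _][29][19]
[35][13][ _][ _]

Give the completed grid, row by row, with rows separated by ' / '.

11 37 39 17 / 33 23 21 27 / 25 31 29 19 / 35 13 15 41

The 16 entries sum to 416, so each line sums to 416/4 = 104.
Row 1: 11 + 39 + 17 + ? = 104, so (1,2) = 37.
From column 2, 104 − (37 + 23 + 13) gives (3,2) = 31.
The remaining cell in column 4 is (4,4) = 104 − 63 = 41.
Anti-diagonal: 17 + 31 + 35 + ? = 104, so (2,3) = 21.
The remaining cell in row 2 is (2,1) = 104 − 71 = 33.
Using row 3: 31 + 29 + 19 + ? → (3,1) = 104 − 79 = 25.
Row 4: 35 + 13 + 41 + ? = 104, so (4,3) = 15.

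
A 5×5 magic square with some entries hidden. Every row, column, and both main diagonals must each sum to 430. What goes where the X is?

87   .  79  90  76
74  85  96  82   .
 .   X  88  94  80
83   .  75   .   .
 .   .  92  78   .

77

From row 1, 430 − (87 + 79 + 90 + 76) gives (1,2) = 98.
Row 2: 74 + 85 + 96 + 82 + ? = 430, so (2,5) = 93.
Column 4 needs 430; the known cells sum to 344, so (4,4) = 86.
Main diagonal needs 430; the known cells sum to 346, so (5,5) = 84.
Column 5: 76 + 93 + 80 + 84 + ? = 430, so (4,5) = 97.
The remaining cell in row 4 is (4,2) = 430 − 341 = 89.
The remaining cell in anti-diagonal is (5,1) = 430 − 335 = 95.
Row 5 needs 430; the known cells sum to 349, so (5,2) = 81.
From column 1, 430 − (87 + 74 + 83 + 95) gives (3,1) = 91.
Column 2 needs 430; the known cells sum to 353, so (3,2) = 77.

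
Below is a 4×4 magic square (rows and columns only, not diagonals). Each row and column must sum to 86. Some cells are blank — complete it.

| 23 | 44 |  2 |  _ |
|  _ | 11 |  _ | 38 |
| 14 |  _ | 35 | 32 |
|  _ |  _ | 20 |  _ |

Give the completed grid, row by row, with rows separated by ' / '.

23 44 2 17 / 8 11 29 38 / 14 5 35 32 / 41 26 20 -1

Row 1: 23 + 44 + 2 + ? = 86, so (1,4) = 17.
From row 3, 86 − (14 + 35 + 32) gives (3,2) = 5.
Column 2 must total 86; the given cells sum to 60, so (4,2) = 26.
From column 3, 86 − (2 + 35 + 20) gives (2,3) = 29.
From column 4, 86 − (17 + 38 + 32) gives (4,4) = -1.
Row 2 must total 86; the given cells sum to 78, so (2,1) = 8.
Using row 4: 26 + 20 + (-1) + ? → (4,1) = 86 − 45 = 41.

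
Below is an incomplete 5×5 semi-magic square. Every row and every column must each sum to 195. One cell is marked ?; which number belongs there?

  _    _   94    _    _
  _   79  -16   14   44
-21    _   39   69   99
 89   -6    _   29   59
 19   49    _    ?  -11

Using row 2: 79 + (-16) + 14 + 44 + ? → (2,1) = 195 − 121 = 74.
Row 3 needs 195; the known cells sum to 186, so (3,2) = 9.
Row 4: 89 + (-6) + 29 + 59 + ? = 195, so (4,3) = 24.
From column 1, 195 − (74 + (-21) + 89 + 19) gives (1,1) = 34.
Using column 2: 79 + 9 + (-6) + 49 + ? → (1,2) = 195 − 131 = 64.
From column 3, 195 − (94 + (-16) + 39 + 24) gives (5,3) = 54.
Column 5 needs 195; the known cells sum to 191, so (1,5) = 4.
Row 1 needs 195; the known cells sum to 196, so (1,4) = -1.
Using row 5: 19 + 49 + 54 + (-11) + ? → (5,4) = 195 − 111 = 84.

84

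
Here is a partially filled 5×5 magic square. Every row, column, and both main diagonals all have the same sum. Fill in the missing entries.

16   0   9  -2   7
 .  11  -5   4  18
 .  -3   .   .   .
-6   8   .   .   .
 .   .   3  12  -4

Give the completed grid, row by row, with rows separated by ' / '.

Row 1 is already complete: 16 + 0 + 9 + -2 + 7 = 30, so that is the magic constant.
From row 2, 30 − (11 + (-5) + 4 + 18) gives (2,1) = 2.
Column 2 needs 30; the known cells sum to 16, so (5,2) = 14.
Row 5 needs 30; the known cells sum to 25, so (5,1) = 5.
The remaining cell in column 1 is (3,1) = 30 − 17 = 13.
The remaining cell in anti-diagonal is (3,3) = 30 − 24 = 6.
Column 3 needs 30; the known cells sum to 13, so (4,3) = 17.
Main diagonal needs 30; the known cells sum to 29, so (4,4) = 1.
The remaining cell in row 4 is (4,5) = 30 − 20 = 10.
Column 4 needs 30; the known cells sum to 15, so (3,4) = 15.
Using column 5: 7 + 18 + 10 + (-4) + ? → (3,5) = 30 − 31 = -1.

16 0 9 -2 7 / 2 11 -5 4 18 / 13 -3 6 15 -1 / -6 8 17 1 10 / 5 14 3 12 -4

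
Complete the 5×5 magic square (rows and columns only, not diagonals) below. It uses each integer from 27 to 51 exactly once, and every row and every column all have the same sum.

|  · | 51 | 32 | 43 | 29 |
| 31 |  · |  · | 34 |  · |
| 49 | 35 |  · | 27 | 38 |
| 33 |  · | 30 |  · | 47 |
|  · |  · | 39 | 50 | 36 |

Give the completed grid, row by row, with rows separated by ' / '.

The entries are 27 through 51, which sum to 975, so each line sums to 975/5 = 195.
Row 1 must total 195; the given cells sum to 155, so (1,1) = 40.
From row 3, 195 − (49 + 35 + 27 + 38) gives (3,3) = 46.
From column 1, 195 − (40 + 31 + 49 + 33) gives (5,1) = 42.
Column 3 needs 195; the known cells sum to 147, so (2,3) = 48.
Column 4: 43 + 34 + 27 + 50 + ? = 195, so (4,4) = 41.
Column 5 needs 195; the known cells sum to 150, so (2,5) = 45.
The remaining cell in row 2 is (2,2) = 195 − 158 = 37.
Row 4 needs 195; the known cells sum to 151, so (4,2) = 44.
Using row 5: 42 + 39 + 50 + 36 + ? → (5,2) = 195 − 167 = 28.

40 51 32 43 29 / 31 37 48 34 45 / 49 35 46 27 38 / 33 44 30 41 47 / 42 28 39 50 36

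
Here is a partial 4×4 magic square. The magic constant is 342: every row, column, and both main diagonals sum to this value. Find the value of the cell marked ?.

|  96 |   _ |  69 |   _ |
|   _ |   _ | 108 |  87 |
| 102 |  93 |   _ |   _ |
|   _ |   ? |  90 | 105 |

84

The remaining cell in column 3 is (3,3) = 342 − 267 = 75.
Main diagonal needs 342; the known cells sum to 276, so (2,2) = 66.
From row 2, 342 − (66 + 108 + 87) gives (2,1) = 81.
Row 3 must total 342; the given cells sum to 270, so (3,4) = 72.
The remaining cell in column 1 is (4,1) = 342 − 279 = 63.
Using column 4: 87 + 72 + 105 + ? → (1,4) = 342 − 264 = 78.
Row 1: 96 + 69 + 78 + ? = 342, so (1,2) = 99.
Row 4 needs 342; the known cells sum to 258, so (4,2) = 84.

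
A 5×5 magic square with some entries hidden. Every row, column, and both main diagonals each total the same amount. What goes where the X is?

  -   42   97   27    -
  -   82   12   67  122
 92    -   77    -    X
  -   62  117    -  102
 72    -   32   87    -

37

Column 3 is complete and sums to 335; that is the magic constant.
From row 2, 335 − (82 + 12 + 67 + 122) gives (2,1) = 52.
The remaining cell in anti-diagonal is (1,5) = 335 − 278 = 57.
Using row 1: 42 + 97 + 27 + 57 + ? → (1,1) = 335 − 223 = 112.
Using column 1: 112 + 52 + 92 + 72 + ? → (4,1) = 335 − 328 = 7.
From row 4, 335 − (7 + 62 + 117 + 102) gives (4,4) = 47.
The remaining cell in column 4 is (3,4) = 335 − 228 = 107.
From main diagonal, 335 − (112 + 82 + 77 + 47) gives (5,5) = 17.
The remaining cell in row 5 is (5,2) = 335 − 208 = 127.
Column 2: 42 + 82 + 62 + 127 + ? = 335, so (3,2) = 22.
Column 5 needs 335; the known cells sum to 298, so (3,5) = 37.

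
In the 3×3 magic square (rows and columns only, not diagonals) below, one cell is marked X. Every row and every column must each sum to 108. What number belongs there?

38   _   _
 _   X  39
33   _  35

Row 3: 33 + 35 + ? = 108, so (3,2) = 40.
Column 1 must total 108; the given cells sum to 71, so (2,1) = 37.
Column 3 needs 108; the known cells sum to 74, so (1,3) = 34.
From row 1, 108 − (38 + 34) gives (1,2) = 36.
Row 2 must total 108; the given cells sum to 76, so (2,2) = 32.

32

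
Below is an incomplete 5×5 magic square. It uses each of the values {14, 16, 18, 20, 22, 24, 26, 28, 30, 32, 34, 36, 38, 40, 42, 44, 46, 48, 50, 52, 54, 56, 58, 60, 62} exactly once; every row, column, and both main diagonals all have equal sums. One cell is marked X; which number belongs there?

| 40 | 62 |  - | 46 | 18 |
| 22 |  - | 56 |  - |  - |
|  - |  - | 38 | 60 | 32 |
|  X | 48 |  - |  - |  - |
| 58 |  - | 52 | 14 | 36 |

The 25 entries sum to 950, so each line sums to 950/5 = 190.
Row 1 needs 190; the known cells sum to 166, so (1,3) = 24.
From row 5, 190 − (58 + 52 + 14 + 36) gives (5,2) = 30.
Column 3 must total 190; the given cells sum to 170, so (4,3) = 20.
Anti-diagonal needs 190; the known cells sum to 162, so (2,4) = 28.
Column 4: 46 + 28 + 60 + 14 + ? = 190, so (4,4) = 42.
The remaining cell in main diagonal is (2,2) = 190 − 156 = 34.
Using row 2: 22 + 34 + 56 + 28 + ? → (2,5) = 190 − 140 = 50.
Using column 2: 62 + 34 + 48 + 30 + ? → (3,2) = 190 − 174 = 16.
Column 5 must total 190; the given cells sum to 136, so (4,5) = 54.
The remaining cell in row 3 is (3,1) = 190 − 146 = 44.
Row 4: 48 + 20 + 42 + 54 + ? = 190, so (4,1) = 26.

26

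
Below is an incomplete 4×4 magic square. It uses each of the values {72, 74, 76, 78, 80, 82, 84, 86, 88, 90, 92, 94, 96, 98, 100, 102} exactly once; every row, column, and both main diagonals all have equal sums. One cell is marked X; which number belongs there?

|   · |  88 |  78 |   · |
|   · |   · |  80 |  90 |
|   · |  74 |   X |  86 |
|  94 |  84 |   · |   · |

The 16 entries sum to 1392, so each line sums to 1392/4 = 348.
The remaining cell in column 2 is (2,2) = 348 − 246 = 102.
Anti-diagonal needs 348; the known cells sum to 248, so (1,4) = 100.
Using row 1: 88 + 78 + 100 + ? → (1,1) = 348 − 266 = 82.
Using row 2: 102 + 80 + 90 + ? → (2,1) = 348 − 272 = 76.
Using column 1: 82 + 76 + 94 + ? → (3,1) = 348 − 252 = 96.
The remaining cell in column 4 is (4,4) = 348 − 276 = 72.
Main diagonal must total 348; the given cells sum to 256, so (3,3) = 92.

92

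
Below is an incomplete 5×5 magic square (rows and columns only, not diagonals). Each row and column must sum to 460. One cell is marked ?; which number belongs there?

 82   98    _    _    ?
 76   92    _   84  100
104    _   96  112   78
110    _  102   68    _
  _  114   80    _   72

116

From row 2, 460 − (76 + 92 + 84 + 100) gives (2,3) = 108.
Row 3 needs 460; the known cells sum to 390, so (3,2) = 70.
Column 1 needs 460; the known cells sum to 372, so (5,1) = 88.
Column 2: 98 + 92 + 70 + 114 + ? = 460, so (4,2) = 86.
Column 3 must total 460; the given cells sum to 386, so (1,3) = 74.
Row 4 needs 460; the known cells sum to 366, so (4,5) = 94.
Row 5: 88 + 114 + 80 + 72 + ? = 460, so (5,4) = 106.
Column 4 needs 460; the known cells sum to 370, so (1,4) = 90.
Column 5: 100 + 78 + 94 + 72 + ? = 460, so (1,5) = 116.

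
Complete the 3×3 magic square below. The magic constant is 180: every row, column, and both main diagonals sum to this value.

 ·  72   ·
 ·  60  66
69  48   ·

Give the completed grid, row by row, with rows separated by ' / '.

57 72 51 / 54 60 66 / 69 48 63

Row 2: 60 + 66 + ? = 180, so (2,1) = 54.
Row 3 must total 180; the given cells sum to 117, so (3,3) = 63.
Using column 1: 54 + 69 + ? → (1,1) = 180 − 123 = 57.
Using column 3: 66 + 63 + ? → (1,3) = 180 − 129 = 51.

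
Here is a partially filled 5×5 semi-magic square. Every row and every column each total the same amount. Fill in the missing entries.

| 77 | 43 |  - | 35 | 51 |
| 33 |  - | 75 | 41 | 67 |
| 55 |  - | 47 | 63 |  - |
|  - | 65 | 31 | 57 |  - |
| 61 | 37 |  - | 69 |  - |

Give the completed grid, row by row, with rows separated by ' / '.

77 43 59 35 51 / 33 49 75 41 67 / 55 71 47 63 29 / 39 65 31 57 73 / 61 37 53 69 45

Column 4 is already complete: 35 + 41 + 63 + 57 + 69 = 265, so that is the magic constant.
The remaining cell in row 1 is (1,3) = 265 − 206 = 59.
Row 2 needs 265; the known cells sum to 216, so (2,2) = 49.
From column 1, 265 − (77 + 33 + 55 + 61) gives (4,1) = 39.
Using column 2: 43 + 49 + 65 + 37 + ? → (3,2) = 265 − 194 = 71.
Using column 3: 59 + 75 + 47 + 31 + ? → (5,3) = 265 − 212 = 53.
Using row 3: 55 + 71 + 47 + 63 + ? → (3,5) = 265 − 236 = 29.
Row 4 needs 265; the known cells sum to 192, so (4,5) = 73.
Using row 5: 61 + 37 + 53 + 69 + ? → (5,5) = 265 − 220 = 45.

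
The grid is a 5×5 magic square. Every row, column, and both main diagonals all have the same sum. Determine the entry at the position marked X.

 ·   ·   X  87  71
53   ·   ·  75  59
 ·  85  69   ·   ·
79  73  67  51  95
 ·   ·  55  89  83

Row 4 is complete and sums to 365; that is the magic constant.
Column 4 needs 365; the known cells sum to 302, so (3,4) = 63.
Using column 5: 71 + 59 + 95 + 83 + ? → (3,5) = 365 − 308 = 57.
The remaining cell in anti-diagonal is (5,1) = 365 − 288 = 77.
Row 3: 85 + 69 + 63 + 57 + ? = 365, so (3,1) = 91.
From row 5, 365 − (77 + 55 + 89 + 83) gives (5,2) = 61.
From column 1, 365 − (53 + 91 + 79 + 77) gives (1,1) = 65.
Using main diagonal: 65 + 69 + 51 + 83 + ? → (2,2) = 365 − 268 = 97.
From row 2, 365 − (53 + 97 + 75 + 59) gives (2,3) = 81.
From column 2, 365 − (97 + 85 + 73 + 61) gives (1,2) = 49.
The remaining cell in column 3 is (1,3) = 365 − 272 = 93.

93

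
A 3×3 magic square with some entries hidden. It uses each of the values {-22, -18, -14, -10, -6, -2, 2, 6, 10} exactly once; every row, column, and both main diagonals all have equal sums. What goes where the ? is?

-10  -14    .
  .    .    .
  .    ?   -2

2

The 9 entries sum to -54, so each line sums to -54/3 = -18.
From row 1, -18 − (-10 + (-14)) gives (1,3) = 6.
The remaining cell in column 3 is (2,3) = -18 − 4 = -22.
Main diagonal needs -18; the known cells sum to -12, so (2,2) = -6.
Anti-diagonal needs -18; the known cells sum to 0, so (3,1) = -18.
The remaining cell in row 2 is (2,1) = -18 − (-28) = 10.
Row 3: -18 + (-2) + ? = -18, so (3,2) = 2.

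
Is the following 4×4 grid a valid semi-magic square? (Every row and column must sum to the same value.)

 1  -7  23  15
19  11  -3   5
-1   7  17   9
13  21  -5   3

Row 1: 1 + (-7) + 23 + 15 = 32.
Row 2: 19 + 11 + (-3) + 5 = 32.
Row 3: -1 + 7 + 17 + 9 = 32.
Row 4: 13 + 21 + (-5) + 3 = 32.
Column 1: 1 + 19 + (-1) + 13 = 32.
Column 2: -7 + 11 + 7 + 21 = 32.
Column 3: 23 + (-3) + 17 + (-5) = 32.
Column 4: 15 + 5 + 9 + 3 = 32.
All lines sum to 32.

Yes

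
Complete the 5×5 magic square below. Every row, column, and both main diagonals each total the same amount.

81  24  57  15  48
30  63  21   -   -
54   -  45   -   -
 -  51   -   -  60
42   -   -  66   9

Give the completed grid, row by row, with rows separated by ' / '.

Row 1 is already complete: 81 + 24 + 57 + 15 + 48 = 225, so that is the magic constant.
Column 1 must total 225; the given cells sum to 207, so (4,1) = 18.
Main diagonal needs 225; the known cells sum to 198, so (4,4) = 27.
Using anti-diagonal: 48 + 45 + 51 + 42 + ? → (2,4) = 225 − 186 = 39.
Using row 2: 30 + 63 + 21 + 39 + ? → (2,5) = 225 − 153 = 72.
Row 4 must total 225; the given cells sum to 156, so (4,3) = 69.
Column 3 must total 225; the given cells sum to 192, so (5,3) = 33.
Column 4 must total 225; the given cells sum to 147, so (3,4) = 78.
The remaining cell in column 5 is (3,5) = 225 − 189 = 36.
Row 3 must total 225; the given cells sum to 213, so (3,2) = 12.
Row 5 needs 225; the known cells sum to 150, so (5,2) = 75.

81 24 57 15 48 / 30 63 21 39 72 / 54 12 45 78 36 / 18 51 69 27 60 / 42 75 33 66 9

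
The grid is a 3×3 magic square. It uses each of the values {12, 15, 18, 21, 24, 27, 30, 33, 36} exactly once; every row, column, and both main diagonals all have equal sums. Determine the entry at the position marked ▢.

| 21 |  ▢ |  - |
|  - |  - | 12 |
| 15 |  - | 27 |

The 9 entries sum to 216, so each line sums to 216/3 = 72.
Using row 3: 15 + 27 + ? → (3,2) = 72 − 42 = 30.
Using column 1: 21 + 15 + ? → (2,1) = 72 − 36 = 36.
Using column 3: 12 + 27 + ? → (1,3) = 72 − 39 = 33.
The remaining cell in main diagonal is (2,2) = 72 − 48 = 24.
Row 1 must total 72; the given cells sum to 54, so (1,2) = 18.

18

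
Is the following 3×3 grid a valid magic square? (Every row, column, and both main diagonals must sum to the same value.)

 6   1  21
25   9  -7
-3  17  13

Row 1: 6 + 1 + 21 = 28.
Row 2: 25 + 9 + (-7) = 27.
Row 3: -3 + 17 + 13 = 27.
Column 1: 6 + 25 + (-3) = 28.
Column 2: 1 + 9 + 17 = 27.
Column 3: 21 + (-7) + 13 = 27.
Main diagonal: 6 + 9 + 13 = 28.
Anti-diagonal: 21 + 9 + (-3) = 27.

No — anti-diagonal sums to 27 but row 1 sums to 28.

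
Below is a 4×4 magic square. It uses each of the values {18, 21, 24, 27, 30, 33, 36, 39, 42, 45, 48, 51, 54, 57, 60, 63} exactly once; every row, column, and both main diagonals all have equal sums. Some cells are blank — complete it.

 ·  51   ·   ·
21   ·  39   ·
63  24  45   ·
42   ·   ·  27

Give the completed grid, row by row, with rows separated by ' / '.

36 51 18 57 / 21 54 39 48 / 63 24 45 30 / 42 33 60 27

The 16 entries sum to 648, so each line sums to 648/4 = 162.
Row 3 needs 162; the known cells sum to 132, so (3,4) = 30.
Column 1: 21 + 63 + 42 + ? = 162, so (1,1) = 36.
Using main diagonal: 36 + 45 + 27 + ? → (2,2) = 162 − 108 = 54.
Anti-diagonal needs 162; the known cells sum to 105, so (1,4) = 57.
Row 1: 36 + 51 + 57 + ? = 162, so (1,3) = 18.
From row 2, 162 − (21 + 54 + 39) gives (2,4) = 48.
Column 2: 51 + 54 + 24 + ? = 162, so (4,2) = 33.
The remaining cell in column 3 is (4,3) = 162 − 102 = 60.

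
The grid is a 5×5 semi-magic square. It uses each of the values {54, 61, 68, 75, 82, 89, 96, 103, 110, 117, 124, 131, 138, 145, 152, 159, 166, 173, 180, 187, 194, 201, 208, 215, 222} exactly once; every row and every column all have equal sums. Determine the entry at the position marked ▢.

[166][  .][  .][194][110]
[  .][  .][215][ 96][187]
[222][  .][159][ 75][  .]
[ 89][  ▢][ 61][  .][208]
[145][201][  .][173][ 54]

The 25 entries sum to 3450, so each line sums to 3450/5 = 690.
The remaining cell in row 5 is (5,3) = 690 − 573 = 117.
Using column 1: 166 + 222 + 89 + 145 + ? → (2,1) = 690 − 622 = 68.
Column 3 must total 690; the given cells sum to 552, so (1,3) = 138.
Column 4 needs 690; the known cells sum to 538, so (4,4) = 152.
From column 5, 690 − (110 + 187 + 208 + 54) gives (3,5) = 131.
From row 1, 690 − (166 + 138 + 194 + 110) gives (1,2) = 82.
From row 2, 690 − (68 + 215 + 96 + 187) gives (2,2) = 124.
The remaining cell in row 3 is (3,2) = 690 − 587 = 103.
From row 4, 690 − (89 + 61 + 152 + 208) gives (4,2) = 180.

180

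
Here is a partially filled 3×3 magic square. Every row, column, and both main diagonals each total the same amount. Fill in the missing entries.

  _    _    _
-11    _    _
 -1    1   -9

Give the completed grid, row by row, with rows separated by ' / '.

3 -7 -5 / -11 -3 5 / -1 1 -9

Row 3 is already complete: -1 + 1 + -9 = -9, so that is the magic constant.
Column 1 needs -9; the known cells sum to -12, so (1,1) = 3.
From main diagonal, -9 − (3 + (-9)) gives (2,2) = -3.
The remaining cell in anti-diagonal is (1,3) = -9 − (-4) = -5.
Row 1: 3 + (-5) + ? = -9, so (1,2) = -7.
Row 2: -11 + (-3) + ? = -9, so (2,3) = 5.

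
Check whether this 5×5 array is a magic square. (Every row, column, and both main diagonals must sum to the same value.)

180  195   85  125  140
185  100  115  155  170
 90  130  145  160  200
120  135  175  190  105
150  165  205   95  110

Yes

Row 1: 180 + 195 + 85 + 125 + 140 = 725.
Row 2: 185 + 100 + 115 + 155 + 170 = 725.
Row 3: 90 + 130 + 145 + 160 + 200 = 725.
Row 4: 120 + 135 + 175 + 190 + 105 = 725.
Row 5: 150 + 165 + 205 + 95 + 110 = 725.
Column 1: 180 + 185 + 90 + 120 + 150 = 725.
Column 2: 195 + 100 + 130 + 135 + 165 = 725.
Column 3: 85 + 115 + 145 + 175 + 205 = 725.
Column 4: 125 + 155 + 160 + 190 + 95 = 725.
Column 5: 140 + 170 + 200 + 105 + 110 = 725.
Main diagonal: 180 + 100 + 145 + 190 + 110 = 725.
Anti-diagonal: 140 + 155 + 145 + 135 + 150 = 725.
All lines sum to 725.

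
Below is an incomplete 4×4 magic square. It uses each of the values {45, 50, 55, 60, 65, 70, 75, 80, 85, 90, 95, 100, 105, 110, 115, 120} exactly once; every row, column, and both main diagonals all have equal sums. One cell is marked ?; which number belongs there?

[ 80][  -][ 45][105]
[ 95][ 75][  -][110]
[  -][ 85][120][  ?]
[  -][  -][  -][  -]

The 16 entries sum to 1320, so each line sums to 1320/4 = 330.
Row 1: 80 + 45 + 105 + ? = 330, so (1,2) = 100.
Row 2 must total 330; the given cells sum to 280, so (2,3) = 50.
Using column 2: 100 + 75 + 85 + ? → (4,2) = 330 − 260 = 70.
Using column 3: 45 + 50 + 120 + ? → (4,3) = 330 − 215 = 115.
Main diagonal: 80 + 75 + 120 + ? = 330, so (4,4) = 55.
Anti-diagonal needs 330; the known cells sum to 240, so (4,1) = 90.
Using column 1: 80 + 95 + 90 + ? → (3,1) = 330 − 265 = 65.
Using column 4: 105 + 110 + 55 + ? → (3,4) = 330 − 270 = 60.

60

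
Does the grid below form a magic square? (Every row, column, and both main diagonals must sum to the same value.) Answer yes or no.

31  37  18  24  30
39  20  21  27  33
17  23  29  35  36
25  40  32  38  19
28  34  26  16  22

Row 1: 31 + 37 + 18 + 24 + 30 = 140.
Row 2: 39 + 20 + 21 + 27 + 33 = 140.
Row 3: 17 + 23 + 29 + 35 + 36 = 140.
Row 4: 25 + 40 + 32 + 38 + 19 = 154.
Row 5: 28 + 34 + 26 + 16 + 22 = 126.
Column 1: 31 + 39 + 17 + 25 + 28 = 140.
Column 2: 37 + 20 + 23 + 40 + 34 = 154.
Column 3: 18 + 21 + 29 + 32 + 26 = 126.
Column 4: 24 + 27 + 35 + 38 + 16 = 140.
Column 5: 30 + 33 + 36 + 19 + 22 = 140.
Main diagonal: 31 + 20 + 29 + 38 + 22 = 140.
Anti-diagonal: 30 + 27 + 29 + 40 + 28 = 154.

No — column 3 sums to 126 but row 1 sums to 140.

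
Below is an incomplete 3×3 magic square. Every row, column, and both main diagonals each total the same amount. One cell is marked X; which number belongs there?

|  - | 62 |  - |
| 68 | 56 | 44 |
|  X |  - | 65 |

53

Row 2 is complete and sums to 168; that is the magic constant.
Column 2 must total 168; the given cells sum to 118, so (3,2) = 50.
Column 3 must total 168; the given cells sum to 109, so (1,3) = 59.
Main diagonal: 56 + 65 + ? = 168, so (1,1) = 47.
Using anti-diagonal: 59 + 56 + ? → (3,1) = 168 − 115 = 53.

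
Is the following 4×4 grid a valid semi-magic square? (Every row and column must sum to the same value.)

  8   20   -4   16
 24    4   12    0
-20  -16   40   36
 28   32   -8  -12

Yes

Row 1: 8 + 20 + (-4) + 16 = 40.
Row 2: 24 + 4 + 12 + 0 = 40.
Row 3: -20 + (-16) + 40 + 36 = 40.
Row 4: 28 + 32 + (-8) + (-12) = 40.
Column 1: 8 + 24 + (-20) + 28 = 40.
Column 2: 20 + 4 + (-16) + 32 = 40.
Column 3: -4 + 12 + 40 + (-8) = 40.
Column 4: 16 + 0 + 36 + (-12) = 40.
All lines sum to 40.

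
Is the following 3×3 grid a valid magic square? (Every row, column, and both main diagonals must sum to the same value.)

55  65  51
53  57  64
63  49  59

Row 1: 55 + 65 + 51 = 171.
Row 2: 53 + 57 + 64 = 174.
Row 3: 63 + 49 + 59 = 171.
Column 1: 55 + 53 + 63 = 171.
Column 2: 65 + 57 + 49 = 171.
Column 3: 51 + 64 + 59 = 174.
Main diagonal: 55 + 57 + 59 = 171.
Anti-diagonal: 51 + 57 + 63 = 171.

No — column 2 sums to 171 but row 2 sums to 174.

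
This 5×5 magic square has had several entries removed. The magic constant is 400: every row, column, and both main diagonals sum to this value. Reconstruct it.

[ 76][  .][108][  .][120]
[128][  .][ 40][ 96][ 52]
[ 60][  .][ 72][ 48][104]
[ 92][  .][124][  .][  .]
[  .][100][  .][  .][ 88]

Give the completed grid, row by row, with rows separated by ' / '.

76 32 108 64 120 / 128 84 40 96 52 / 60 116 72 48 104 / 92 68 124 80 36 / 44 100 56 112 88

Using row 2: 128 + 40 + 96 + 52 + ? → (2,2) = 400 − 316 = 84.
Row 3: 60 + 72 + 48 + 104 + ? = 400, so (3,2) = 116.
Column 1 needs 400; the known cells sum to 356, so (5,1) = 44.
Column 3 needs 400; the known cells sum to 344, so (5,3) = 56.
Column 5 needs 400; the known cells sum to 364, so (4,5) = 36.
Main diagonal: 76 + 84 + 72 + 88 + ? = 400, so (4,4) = 80.
The remaining cell in anti-diagonal is (4,2) = 400 − 332 = 68.
Row 5 must total 400; the given cells sum to 288, so (5,4) = 112.
Using column 2: 84 + 116 + 68 + 100 + ? → (1,2) = 400 − 368 = 32.
Column 4 needs 400; the known cells sum to 336, so (1,4) = 64.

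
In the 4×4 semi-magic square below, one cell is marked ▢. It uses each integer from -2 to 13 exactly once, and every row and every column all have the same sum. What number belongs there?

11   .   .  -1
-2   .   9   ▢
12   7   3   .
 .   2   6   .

The entries are -2 through 13, which sum to 88, so each line sums to 88/4 = 22.
Row 3 must total 22; the given cells sum to 22, so (3,4) = 0.
Column 1 must total 22; the given cells sum to 21, so (4,1) = 1.
Column 3: 9 + 3 + 6 + ? = 22, so (1,3) = 4.
Row 1 needs 22; the known cells sum to 14, so (1,2) = 8.
Row 4 needs 22; the known cells sum to 9, so (4,4) = 13.
From column 2, 22 − (8 + 7 + 2) gives (2,2) = 5.
Column 4 needs 22; the known cells sum to 12, so (2,4) = 10.

10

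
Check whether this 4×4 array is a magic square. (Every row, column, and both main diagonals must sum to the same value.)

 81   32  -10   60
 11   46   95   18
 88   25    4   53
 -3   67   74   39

No — column 4 sums to 170 but column 3 sums to 163.

Row 1: 81 + 32 + (-10) + 60 = 163.
Row 2: 11 + 46 + 95 + 18 = 170.
Row 3: 88 + 25 + 4 + 53 = 170.
Row 4: -3 + 67 + 74 + 39 = 177.
Column 1: 81 + 11 + 88 + (-3) = 177.
Column 2: 32 + 46 + 25 + 67 = 170.
Column 3: -10 + 95 + 4 + 74 = 163.
Column 4: 60 + 18 + 53 + 39 = 170.
Main diagonal: 81 + 46 + 4 + 39 = 170.
Anti-diagonal: 60 + 95 + 25 + (-3) = 177.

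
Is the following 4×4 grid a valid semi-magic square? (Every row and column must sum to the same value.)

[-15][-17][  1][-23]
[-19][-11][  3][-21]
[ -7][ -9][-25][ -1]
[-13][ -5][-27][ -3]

No — row 2 sums to -48 but row 3 sums to -42.

Row 1: -15 + (-17) + 1 + (-23) = -54.
Row 2: -19 + (-11) + 3 + (-21) = -48.
Row 3: -7 + (-9) + (-25) + (-1) = -42.
Row 4: -13 + (-5) + (-27) + (-3) = -48.
Column 1: -15 + (-19) + (-7) + (-13) = -54.
Column 2: -17 + (-11) + (-9) + (-5) = -42.
Column 3: 1 + 3 + (-25) + (-27) = -48.
Column 4: -23 + (-21) + (-1) + (-3) = -48.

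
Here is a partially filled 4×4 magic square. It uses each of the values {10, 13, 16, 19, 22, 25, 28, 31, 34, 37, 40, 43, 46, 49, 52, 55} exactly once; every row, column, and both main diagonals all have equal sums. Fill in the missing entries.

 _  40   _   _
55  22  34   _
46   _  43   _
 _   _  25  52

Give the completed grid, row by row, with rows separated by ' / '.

13 40 28 49 / 55 22 34 19 / 46 31 43 10 / 16 37 25 52

The 16 entries sum to 520, so each line sums to 520/4 = 130.
Row 2 needs 130; the known cells sum to 111, so (2,4) = 19.
From column 3, 130 − (34 + 43 + 25) gives (1,3) = 28.
From main diagonal, 130 − (22 + 43 + 52) gives (1,1) = 13.
From row 1, 130 − (13 + 40 + 28) gives (1,4) = 49.
From column 1, 130 − (13 + 55 + 46) gives (4,1) = 16.
Using column 4: 49 + 19 + 52 + ? → (3,4) = 130 − 120 = 10.
Anti-diagonal: 49 + 34 + 16 + ? = 130, so (3,2) = 31.
Row 4 must total 130; the given cells sum to 93, so (4,2) = 37.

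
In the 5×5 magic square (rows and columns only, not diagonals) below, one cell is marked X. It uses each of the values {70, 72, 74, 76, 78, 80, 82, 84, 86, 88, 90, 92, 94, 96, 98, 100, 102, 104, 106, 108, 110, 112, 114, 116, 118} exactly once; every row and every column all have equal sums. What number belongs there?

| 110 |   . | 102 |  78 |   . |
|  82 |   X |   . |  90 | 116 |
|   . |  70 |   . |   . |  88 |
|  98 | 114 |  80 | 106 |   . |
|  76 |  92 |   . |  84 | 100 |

108

The 25 entries sum to 2350, so each line sums to 2350/5 = 470.
The remaining cell in row 4 is (4,5) = 470 − 398 = 72.
The remaining cell in row 5 is (5,3) = 470 − 352 = 118.
Using column 1: 110 + 82 + 98 + 76 + ? → (3,1) = 470 − 366 = 104.
From column 4, 470 − (78 + 90 + 106 + 84) gives (3,4) = 112.
Column 5 must total 470; the given cells sum to 376, so (1,5) = 94.
Row 1: 110 + 102 + 78 + 94 + ? = 470, so (1,2) = 86.
Using row 3: 104 + 70 + 112 + 88 + ? → (3,3) = 470 − 374 = 96.
Column 2: 86 + 70 + 114 + 92 + ? = 470, so (2,2) = 108.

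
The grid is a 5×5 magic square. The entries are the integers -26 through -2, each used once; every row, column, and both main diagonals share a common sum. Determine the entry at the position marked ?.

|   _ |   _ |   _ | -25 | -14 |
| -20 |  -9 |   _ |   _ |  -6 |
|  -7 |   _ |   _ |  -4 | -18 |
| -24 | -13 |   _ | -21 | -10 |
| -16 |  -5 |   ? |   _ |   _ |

The entries are -26 through -2, which sum to -350, so each line sums to -350/5 = -70.
Row 4 needs -70; the known cells sum to -68, so (4,3) = -2.
The remaining cell in column 1 is (1,1) = -70 − (-67) = -3.
Using column 5: -14 + (-6) + (-18) + (-10) + ? → (5,5) = -70 − (-48) = -22.
From main diagonal, -70 − (-3 + (-9) + (-21) + (-22)) gives (3,3) = -15.
Using anti-diagonal: -14 + (-15) + (-13) + (-16) + ? → (2,4) = -70 − (-58) = -12.
From row 2, -70 − (-20 + (-9) + (-12) + (-6)) gives (2,3) = -23.
Row 3 must total -70; the given cells sum to -44, so (3,2) = -26.
From column 2, -70 − (-9 + (-26) + (-13) + (-5)) gives (1,2) = -17.
Column 4 must total -70; the given cells sum to -62, so (5,4) = -8.
Row 1: -3 + (-17) + (-25) + (-14) + ? = -70, so (1,3) = -11.
Using row 5: -16 + (-5) + (-8) + (-22) + ? → (5,3) = -70 − (-51) = -19.

-19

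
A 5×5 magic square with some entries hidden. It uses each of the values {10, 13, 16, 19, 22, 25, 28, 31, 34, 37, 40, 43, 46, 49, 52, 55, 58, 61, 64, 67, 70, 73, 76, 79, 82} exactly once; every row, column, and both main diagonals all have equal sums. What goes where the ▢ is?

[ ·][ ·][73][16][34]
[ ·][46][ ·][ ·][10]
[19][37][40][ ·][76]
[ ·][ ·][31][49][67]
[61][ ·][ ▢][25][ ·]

The 25 entries sum to 1150, so each line sums to 1150/5 = 230.
The remaining cell in row 3 is (3,4) = 230 − 172 = 58.
From column 4, 230 − (16 + 58 + 49 + 25) gives (2,4) = 82.
Column 5 must total 230; the given cells sum to 187, so (5,5) = 43.
The remaining cell in main diagonal is (1,1) = 230 − 178 = 52.
Anti-diagonal must total 230; the given cells sum to 217, so (4,2) = 13.
Row 1 needs 230; the known cells sum to 175, so (1,2) = 55.
Using row 4: 13 + 31 + 49 + 67 + ? → (4,1) = 230 − 160 = 70.
Column 1 must total 230; the given cells sum to 202, so (2,1) = 28.
Column 2 needs 230; the known cells sum to 151, so (5,2) = 79.
Row 2 needs 230; the known cells sum to 166, so (2,3) = 64.
From row 5, 230 − (61 + 79 + 25 + 43) gives (5,3) = 22.

22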